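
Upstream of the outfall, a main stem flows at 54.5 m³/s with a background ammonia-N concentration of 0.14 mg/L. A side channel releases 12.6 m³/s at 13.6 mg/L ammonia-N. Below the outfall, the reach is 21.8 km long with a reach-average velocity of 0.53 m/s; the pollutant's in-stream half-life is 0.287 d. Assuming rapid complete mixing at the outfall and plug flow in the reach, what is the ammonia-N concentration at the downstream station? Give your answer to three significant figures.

After mixing, C = (54.50·0.1400 + 12.60·13.60) / 67.10 = 179.0/67.10 = 2.668 mg/L.
Travel time t = 21.8·1000 / 0.53 = 41130 s = 11.43 h.
Half-life 0.287 d → k = ln 2 / 0.287 = 2.415 d⁻¹.
Decay over the reach: 2.668·exp(−kt) = 2.668·0.3167 = 0.8448 mg/L.

0.845 mg/L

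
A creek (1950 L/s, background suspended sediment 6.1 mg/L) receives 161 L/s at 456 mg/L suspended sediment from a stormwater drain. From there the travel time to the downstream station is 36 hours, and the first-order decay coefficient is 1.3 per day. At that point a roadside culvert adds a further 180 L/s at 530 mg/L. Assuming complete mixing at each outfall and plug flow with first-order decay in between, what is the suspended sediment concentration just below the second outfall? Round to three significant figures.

After mixing, C = (1950·6.100 + 161.0·456.0) / 2111 = 85310/2111 = 40.41 mg/L; combined flow 2111 L/s.
Decay over the reach: 40.41·exp(−kt) = 40.41·0.1423 = 5.750 mg/L.
Second outfall: C = (2111·5.750 + 180.0·530.0)/2291 = 46.94 mg/L.

46.9 mg/L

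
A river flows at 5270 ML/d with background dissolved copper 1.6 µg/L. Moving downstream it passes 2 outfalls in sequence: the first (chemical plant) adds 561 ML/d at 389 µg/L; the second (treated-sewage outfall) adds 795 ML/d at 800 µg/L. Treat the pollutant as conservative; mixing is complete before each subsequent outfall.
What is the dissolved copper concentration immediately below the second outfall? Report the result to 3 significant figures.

After outfall 1: Q = 5270 + 561.0 = 5831 ML/d; C = (5270·1.600 + 561.0·389.0)/5831 = 38.87 µg/L.
After outfall 2: Q = 5831 + 795.0 = 6626 ML/d; C = (5831·38.87 + 795.0·800.0)/6626 = 130.2 µg/L.

130 µg/L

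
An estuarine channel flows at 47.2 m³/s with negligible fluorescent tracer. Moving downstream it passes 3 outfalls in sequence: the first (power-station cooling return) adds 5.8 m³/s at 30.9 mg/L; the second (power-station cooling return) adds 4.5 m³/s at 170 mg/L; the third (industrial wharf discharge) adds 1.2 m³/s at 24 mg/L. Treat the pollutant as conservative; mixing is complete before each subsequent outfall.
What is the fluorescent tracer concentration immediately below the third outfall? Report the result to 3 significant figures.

Below outfall 1: Q → 53.00 m³/s, C = (47.20·0 + 5.800·30.90)/53.00 = 3.382 mg/L.
Below outfall 2: Q → 57.50 m³/s, C = (53.00·3.382 + 4.500·170.0)/57.50 = 16.42 mg/L.
Below outfall 3: Q → 58.70 m³/s, C = (57.50·16.42 + 1.200·24.00)/58.70 = 16.58 mg/L.

16.6 mg/L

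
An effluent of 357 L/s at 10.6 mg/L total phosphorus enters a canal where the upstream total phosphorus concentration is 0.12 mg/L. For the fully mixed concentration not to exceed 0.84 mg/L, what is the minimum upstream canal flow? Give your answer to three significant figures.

4840 L/s

Set C_mix = 0.84: (Q·0.1200 + 357.0·10.60) / (Q + 357.0) = 0.84
→ Q = 357.0·(10.60 − 0.84)/(0.84 − 0.1200) = 4839 L/s.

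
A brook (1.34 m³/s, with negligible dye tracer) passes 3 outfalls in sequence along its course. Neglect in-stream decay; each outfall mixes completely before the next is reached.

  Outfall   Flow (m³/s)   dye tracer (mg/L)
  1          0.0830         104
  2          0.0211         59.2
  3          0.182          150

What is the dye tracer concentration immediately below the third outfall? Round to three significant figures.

22.9 mg/L

Below outfall 1: Q → 1.423 m³/s, C = (1.340·0 + 0.08300·104.0)/1.423 = 6.066 mg/L.
Below outfall 2: Q → 1.444 m³/s, C = (1.423·6.066 + 0.02110·59.20)/1.444 = 6.842 mg/L.
Below outfall 3: Q → 1.626 m³/s, C = (1.444·6.842 + 0.1820·150.0)/1.626 = 22.87 mg/L.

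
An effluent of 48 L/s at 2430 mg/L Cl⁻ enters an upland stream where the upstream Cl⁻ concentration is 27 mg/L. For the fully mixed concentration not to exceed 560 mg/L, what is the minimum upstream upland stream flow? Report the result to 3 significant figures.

168 L/s

Set C_mix = 560: (Q·27.00 + 48.00·2430) / (Q + 48.00) = 560
→ Q = 48.00·(2430 − 560)/(560 − 27.00) = 168.4 L/s.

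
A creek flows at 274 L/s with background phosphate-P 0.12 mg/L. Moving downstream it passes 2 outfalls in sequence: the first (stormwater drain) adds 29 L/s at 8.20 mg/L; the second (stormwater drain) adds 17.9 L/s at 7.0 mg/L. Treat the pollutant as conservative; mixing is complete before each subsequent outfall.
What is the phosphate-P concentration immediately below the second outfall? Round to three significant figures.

Below outfall 1: Q → 303.0 L/s, C = (274.0·0.1200 + 29.00·8.200)/303.0 = 0.8933 mg/L.
Below outfall 2: Q → 320.9 L/s, C = (303.0·0.8933 + 17.90·7.000)/320.9 = 1.234 mg/L.

1.23 mg/L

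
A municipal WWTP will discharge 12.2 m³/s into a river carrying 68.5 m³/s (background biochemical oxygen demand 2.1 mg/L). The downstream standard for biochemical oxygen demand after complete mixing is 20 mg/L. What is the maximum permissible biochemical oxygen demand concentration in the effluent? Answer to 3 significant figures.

121 mg/L

At the limit, (Qr·Cr + Qe·Cₑ)/(Qr + Qe) = 20:
Cₑ = (80.70·20 − 68.50·2.100) / 12.20 = 120.5 mg/L.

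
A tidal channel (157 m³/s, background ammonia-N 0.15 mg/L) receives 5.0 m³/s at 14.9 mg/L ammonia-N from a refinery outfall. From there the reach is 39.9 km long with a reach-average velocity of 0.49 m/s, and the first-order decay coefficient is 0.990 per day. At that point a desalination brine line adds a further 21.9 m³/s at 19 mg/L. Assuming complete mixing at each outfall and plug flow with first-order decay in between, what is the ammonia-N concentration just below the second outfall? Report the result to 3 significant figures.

2.47 mg/L

Mass balance: C = (157.0·0.1500 + 5.000·14.90) / 162.0 = 98.05/162.0 = 0.6052 mg/L; combined flow 162.0 m³/s.
Travel time t = 39.9·1000 / 0.49 = 81430 s = 22.62 h.
After decay, C = 0.6052 × e^(−kt) = 0.6052 × 0.3934 = 0.2381 mg/L.
At the second outfall, C = (162.0·0.2381 + 21.90·19.00) / (162.0 + 21.90) = 2.472 mg/L.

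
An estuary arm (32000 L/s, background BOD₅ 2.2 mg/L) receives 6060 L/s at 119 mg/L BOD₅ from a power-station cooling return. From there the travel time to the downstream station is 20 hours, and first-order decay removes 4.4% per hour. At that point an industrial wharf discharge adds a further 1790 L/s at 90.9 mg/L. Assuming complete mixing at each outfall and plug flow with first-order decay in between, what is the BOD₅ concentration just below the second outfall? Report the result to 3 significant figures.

After mixing, C = (32000·2.200 + 6060·119.0) / 38060 = 791500/38060 = 20.80 mg/L; combined flow 38060 L/s.
4.4%/h lost → k = −ln(1 − 0.044) = 0.04500 h⁻¹.
Applying C = C₀e^(−kt): 20.80 × 0.4066 = 8.456 mg/L.
Second outfall: C = (38060·8.456 + 1790·90.90)/39850 = 12.16 mg/L.

12.2 mg/L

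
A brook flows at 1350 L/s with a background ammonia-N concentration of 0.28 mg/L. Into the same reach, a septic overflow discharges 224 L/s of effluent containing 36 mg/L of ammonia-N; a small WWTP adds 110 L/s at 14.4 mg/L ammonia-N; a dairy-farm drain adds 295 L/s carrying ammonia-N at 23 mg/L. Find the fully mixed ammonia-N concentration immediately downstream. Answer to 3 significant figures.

Flow-weighted average: C = (1350·0.2800 + 224.0·36.00 + 110.0·14.40 + 295.0·23.00) / 1979 = 16810/1979 = 8.495 mg/L.

8.49 mg/L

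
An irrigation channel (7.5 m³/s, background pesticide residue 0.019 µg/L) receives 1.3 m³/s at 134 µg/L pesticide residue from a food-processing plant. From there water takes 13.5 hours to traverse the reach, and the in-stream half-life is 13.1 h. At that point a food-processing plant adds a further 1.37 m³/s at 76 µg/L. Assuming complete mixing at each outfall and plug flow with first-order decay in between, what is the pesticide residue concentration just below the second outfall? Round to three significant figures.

18.6 µg/L

Mass balance: C = (7.500·0.01900 + 1.300·134.0) / 8.800 = 174.3/8.800 = 19.81 µg/L; combined flow 8.800 m³/s.
Half-life 13.1 h → k = ln 2 / 13.1 = 0.05291 h⁻¹ = 1.270 d⁻¹.
Decay over the reach: 19.81·exp(−kt) = 19.81·0.4895 = 9.698 µg/L.
At the second outfall, C = (8.800·9.698 + 1.370·76.00) / (8.800 + 1.370) = 18.63 µg/L.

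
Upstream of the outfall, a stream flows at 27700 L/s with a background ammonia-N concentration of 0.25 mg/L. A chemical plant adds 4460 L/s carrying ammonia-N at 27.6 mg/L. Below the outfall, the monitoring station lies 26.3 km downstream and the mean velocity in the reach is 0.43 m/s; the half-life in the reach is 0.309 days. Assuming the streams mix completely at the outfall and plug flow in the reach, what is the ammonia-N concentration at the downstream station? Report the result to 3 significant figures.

0.826 mg/L

Mass balance: C = (27700·0.2500 + 4460·27.60) / 32160 = 130000/32160 = 4.043 mg/L.
Travel time t = 26.3·1000 / 0.43 = 61160 s = 16.99 h.
Half-life 0.309 d → k = ln 2 / 0.309 = 2.243 d⁻¹.
First-order decay: C = 4.043·exp(−k·t) = 4.043·0.2043 = 0.8261 mg/L.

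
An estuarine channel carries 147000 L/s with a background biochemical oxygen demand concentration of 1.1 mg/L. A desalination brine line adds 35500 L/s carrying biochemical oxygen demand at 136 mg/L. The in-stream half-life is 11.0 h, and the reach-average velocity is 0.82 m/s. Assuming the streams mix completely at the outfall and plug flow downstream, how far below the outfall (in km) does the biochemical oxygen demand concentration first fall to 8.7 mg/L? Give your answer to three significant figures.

After mixing, C = (147000·1.100 + 35500·136.0) / 182500 = 4990000/182500 = 27.34 mg/L.
Half-life 11.0 h → k = ln 2 / 11.0 = 0.06301 h⁻¹ = 1.512 d⁻¹.
Set 27.34·exp(−k·t) = 8.7 → t = ln(27.34/8.7)/k = 65420 s = 18.17 h.
Distance = v·t = 0.82·65420 = 53640 m = 53.64 km.

53.6 km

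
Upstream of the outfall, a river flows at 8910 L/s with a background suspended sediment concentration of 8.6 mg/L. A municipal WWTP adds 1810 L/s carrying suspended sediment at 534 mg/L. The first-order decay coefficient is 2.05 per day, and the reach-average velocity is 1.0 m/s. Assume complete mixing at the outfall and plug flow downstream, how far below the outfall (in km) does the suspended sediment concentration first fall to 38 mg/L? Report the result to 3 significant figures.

Mass balance: C = (8910·8.600 + 1810·534.0) / 10720 = 1043000/10720 = 97.31 mg/L.
Set 97.31·exp(−k·t) = 38 → t = ln(97.31/38)/k = 39630 s = 11.01 h.
Distance = v·t = 1.0·39630 = 39630 m = 39.63 km.

39.6 km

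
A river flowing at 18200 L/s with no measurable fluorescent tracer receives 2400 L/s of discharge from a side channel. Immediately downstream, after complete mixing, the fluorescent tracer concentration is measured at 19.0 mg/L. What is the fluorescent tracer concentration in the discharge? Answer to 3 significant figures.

Mass balance: 18200·0 + 2400·Cₑ = 20600·19.00
→ Cₑ = (20600·19.00 − 18200·0) / 2400 = 163.1 mg/L.

163 mg/L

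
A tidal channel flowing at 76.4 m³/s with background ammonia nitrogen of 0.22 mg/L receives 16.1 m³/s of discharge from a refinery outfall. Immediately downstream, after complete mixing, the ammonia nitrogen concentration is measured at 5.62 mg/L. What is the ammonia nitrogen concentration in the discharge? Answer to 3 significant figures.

31.2 mg/L

Mass balance: 76.40·0.2200 + 16.10·Cₑ = 92.50·5.620
→ Cₑ = (92.50·5.620 − 76.40·0.2200) / 16.10 = 31.24 mg/L.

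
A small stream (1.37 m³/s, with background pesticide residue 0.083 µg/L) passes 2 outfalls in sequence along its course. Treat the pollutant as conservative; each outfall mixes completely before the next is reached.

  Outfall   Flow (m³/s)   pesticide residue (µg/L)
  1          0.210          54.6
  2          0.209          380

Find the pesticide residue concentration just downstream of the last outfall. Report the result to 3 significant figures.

Below outfall 1: Q → 1.580 m³/s, C = (1.370·0.08300 + 0.2100·54.60)/1.580 = 7.329 µg/L.
Below outfall 2: Q → 1.789 m³/s, C = (1.580·7.329 + 0.2090·380.0)/1.789 = 50.87 µg/L.

50.9 µg/L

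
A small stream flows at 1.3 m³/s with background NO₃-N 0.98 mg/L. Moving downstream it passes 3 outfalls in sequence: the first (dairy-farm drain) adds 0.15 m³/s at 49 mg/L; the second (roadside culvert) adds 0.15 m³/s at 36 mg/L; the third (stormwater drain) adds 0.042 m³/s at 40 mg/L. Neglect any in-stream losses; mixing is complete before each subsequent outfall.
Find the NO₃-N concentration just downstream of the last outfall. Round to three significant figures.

9.56 mg/L

Below outfall 1: Q → 1.450 m³/s, C = (1.300·0.9800 + 0.1500·49.00)/1.450 = 5.948 mg/L.
Below outfall 2: Q → 1.600 m³/s, C = (1.450·5.948 + 0.1500·36.00)/1.600 = 8.765 mg/L.
Below outfall 3: Q → 1.642 m³/s, C = (1.600·8.765 + 0.04200·40.00)/1.642 = 9.564 mg/L.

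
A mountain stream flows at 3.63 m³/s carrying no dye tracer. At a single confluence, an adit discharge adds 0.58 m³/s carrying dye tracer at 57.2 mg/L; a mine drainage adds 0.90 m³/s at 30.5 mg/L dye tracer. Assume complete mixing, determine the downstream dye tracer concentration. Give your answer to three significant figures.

11.9 mg/L

After mixing, C = (3.630·0 + 0.5800·57.20 + 0.9000·30.50) / 5.110 = 60.63/5.110 = 11.86 mg/L.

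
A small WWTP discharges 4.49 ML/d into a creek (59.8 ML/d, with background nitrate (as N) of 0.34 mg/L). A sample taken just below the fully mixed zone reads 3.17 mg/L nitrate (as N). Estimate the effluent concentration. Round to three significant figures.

40.9 mg/L

Mass balance: 59.80·0.3400 + 4.490·Cₑ = 64.29·3.170
→ Cₑ = (64.29·3.170 − 59.80·0.3400) / 4.490 = 40.86 mg/L.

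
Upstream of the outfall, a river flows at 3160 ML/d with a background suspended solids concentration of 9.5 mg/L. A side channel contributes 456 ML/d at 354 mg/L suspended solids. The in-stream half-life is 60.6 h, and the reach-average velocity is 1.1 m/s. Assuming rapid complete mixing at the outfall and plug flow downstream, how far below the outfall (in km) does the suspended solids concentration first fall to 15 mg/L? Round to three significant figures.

437 km

Mass balance: C = (3160·9.500 + 456.0·354.0) / 3616 = 191400/3616 = 52.94 mg/L.
Half-life 60.6 h → k = ln 2 / 60.6 = 0.01144 h⁻¹ = 0.2745 d⁻¹.
Set 52.94·exp(−k·t) = 15 → t = ln(52.94/15)/k = 396900 s = 110.3 h.
Distance = v·t = 1.1·396900 = 436600 m = 436.6 km.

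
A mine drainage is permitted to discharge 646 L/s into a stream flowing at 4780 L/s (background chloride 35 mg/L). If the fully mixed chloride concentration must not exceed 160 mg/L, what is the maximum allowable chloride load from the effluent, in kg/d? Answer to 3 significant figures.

Mass balance at the limit: 4780·35.00 + 646.0·Cₑ = 5426·160 → Cₑ = 1085 mg/L.
646.0 L/s = 0.6460 m³/s. Load = 0.6460 m³/s × 1085 g/m³ × 86 400 s/d = 60550 kg/d.

60600 kg/d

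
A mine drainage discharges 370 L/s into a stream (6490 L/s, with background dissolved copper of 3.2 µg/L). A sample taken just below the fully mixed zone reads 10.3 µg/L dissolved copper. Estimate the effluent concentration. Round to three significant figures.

Mass balance: 6490·3.200 + 370.0·Cₑ = 6860·10.30
→ Cₑ = (6860·10.30 − 6490·3.200) / 370.0 = 134.8 µg/L.

135 µg/L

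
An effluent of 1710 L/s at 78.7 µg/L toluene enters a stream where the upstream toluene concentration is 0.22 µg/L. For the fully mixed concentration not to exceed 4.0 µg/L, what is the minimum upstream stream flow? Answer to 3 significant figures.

Set C_mix = 4.0: (Q·0.2200 + 1710·78.70) / (Q + 1710) = 4.0
→ Q = 1710·(78.70 − 4.0)/(4.0 − 0.2200) = 33790 L/s.

33800 L/s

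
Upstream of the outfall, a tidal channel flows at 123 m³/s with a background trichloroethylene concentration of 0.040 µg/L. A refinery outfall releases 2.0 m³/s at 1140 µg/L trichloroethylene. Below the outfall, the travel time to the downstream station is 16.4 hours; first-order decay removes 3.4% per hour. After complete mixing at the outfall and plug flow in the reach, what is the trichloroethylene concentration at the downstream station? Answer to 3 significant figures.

Flow-weighted average: C = (123.0·0.04000 + 2.000·1140) / 125.0 = 2285/125.0 = 18.28 µg/L.
3.4%/h lost → k = −ln(1 − 0.034) = 0.03459 h⁻¹.
Decay over the reach: 18.28·exp(−kt) = 18.28·0.5671 = 10.37 µg/L.

10.4 µg/L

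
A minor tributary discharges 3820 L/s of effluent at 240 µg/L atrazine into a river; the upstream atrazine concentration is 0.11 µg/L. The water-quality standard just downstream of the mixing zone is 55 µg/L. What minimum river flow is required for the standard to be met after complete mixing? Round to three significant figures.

Set C_mix = 55: (Q·0.1100 + 3820·240.0) / (Q + 3820) = 55
→ Q = 3820·(240.0 − 55)/(55 − 0.1100) = 12870 L/s.

12900 L/s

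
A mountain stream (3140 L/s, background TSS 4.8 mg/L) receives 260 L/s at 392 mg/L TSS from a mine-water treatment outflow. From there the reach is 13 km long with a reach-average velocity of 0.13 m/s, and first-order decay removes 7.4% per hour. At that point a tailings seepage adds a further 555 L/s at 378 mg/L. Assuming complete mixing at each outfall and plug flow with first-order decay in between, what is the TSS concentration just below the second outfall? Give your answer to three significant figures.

56.5 mg/L

After mixing, C = (3140·4.800 + 260.0·392.0) / 3400 = 117000/3400 = 34.41 mg/L; combined flow 3400 L/s.
Travel time t = 13·1000 / 0.13 = 100000 s = 27.78 h.
7.4%/h lost → k = −ln(1 − 0.074) = 0.07688 h⁻¹.
Applying C = C₀e^(−kt): 34.41 × 0.1182 = 4.066 mg/L.
Second outfall: C = (3400·4.066 + 555.0·378.0)/3955 = 56.54 mg/L.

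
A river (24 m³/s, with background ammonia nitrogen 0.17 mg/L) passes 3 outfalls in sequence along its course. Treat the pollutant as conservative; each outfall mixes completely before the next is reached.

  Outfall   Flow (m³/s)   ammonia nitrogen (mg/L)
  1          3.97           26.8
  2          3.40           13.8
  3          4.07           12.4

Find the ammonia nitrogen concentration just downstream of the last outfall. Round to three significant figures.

Below outfall 1: Q → 27.97 m³/s, C = (24.00·0.1700 + 3.970·26.80)/27.97 = 3.950 mg/L.
Below outfall 2: Q → 31.37 m³/s, C = (27.97·3.950 + 3.400·13.80)/31.37 = 5.017 mg/L.
Below outfall 3: Q → 35.44 m³/s, C = (31.37·5.017 + 4.070·12.40)/35.44 = 5.865 mg/L.

5.87 mg/L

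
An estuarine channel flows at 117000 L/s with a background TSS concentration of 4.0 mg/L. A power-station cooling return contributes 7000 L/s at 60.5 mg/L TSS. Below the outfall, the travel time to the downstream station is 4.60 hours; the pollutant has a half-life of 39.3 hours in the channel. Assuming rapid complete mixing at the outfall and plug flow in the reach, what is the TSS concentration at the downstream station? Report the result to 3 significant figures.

Mass balance: C = (117000·4.000 + 7000·60.50) / 124000 = 891500/124000 = 7.190 mg/L.
Half-life 39.3 h → k = ln 2 / 39.3 = 0.01764 h⁻¹ = 0.4233 d⁻¹.
Decay over the reach: 7.190·exp(−kt) = 7.190·0.9221 = 6.629 mg/L.

6.63 mg/L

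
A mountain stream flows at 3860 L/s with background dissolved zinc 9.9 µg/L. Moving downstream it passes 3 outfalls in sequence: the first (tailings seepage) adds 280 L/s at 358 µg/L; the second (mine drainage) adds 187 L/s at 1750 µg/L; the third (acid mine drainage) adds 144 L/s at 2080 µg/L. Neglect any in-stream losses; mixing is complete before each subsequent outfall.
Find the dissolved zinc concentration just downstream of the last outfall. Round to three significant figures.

171 µg/L

Below outfall 1: Q → 4140 L/s, C = (3860·9.900 + 280.0·358.0)/4140 = 33.44 µg/L.
Below outfall 2: Q → 4327 L/s, C = (4140·33.44 + 187.0·1750)/4327 = 107.6 µg/L.
Below outfall 3: Q → 4471 L/s, C = (4327·107.6 + 144.0·2080)/4471 = 171.2 µg/L.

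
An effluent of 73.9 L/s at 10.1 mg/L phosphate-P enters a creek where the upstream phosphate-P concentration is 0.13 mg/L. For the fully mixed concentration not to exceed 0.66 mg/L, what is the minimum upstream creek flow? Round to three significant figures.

1320 L/s

Set C_mix = 0.66: (Q·0.1300 + 73.90·10.10) / (Q + 73.90) = 0.66
→ Q = 73.90·(10.10 − 0.66)/(0.66 − 0.1300) = 1316 L/s.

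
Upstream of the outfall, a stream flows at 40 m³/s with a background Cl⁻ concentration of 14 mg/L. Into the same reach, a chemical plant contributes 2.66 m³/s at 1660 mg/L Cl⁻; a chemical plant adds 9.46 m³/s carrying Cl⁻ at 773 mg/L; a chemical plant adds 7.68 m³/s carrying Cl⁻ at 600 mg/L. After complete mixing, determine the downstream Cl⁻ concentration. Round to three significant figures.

283 mg/L

Flow-weighted average: C = (40.00·14.00 + 2.660·1660 + 9.460·773.0 + 7.680·600.0) / 59.80 = 16900/59.80 = 282.5 mg/L.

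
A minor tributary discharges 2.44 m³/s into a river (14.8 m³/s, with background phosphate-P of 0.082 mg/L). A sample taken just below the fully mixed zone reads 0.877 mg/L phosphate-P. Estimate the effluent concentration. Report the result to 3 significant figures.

5.70 mg/L

Mass balance: 14.80·0.08200 + 2.440·Cₑ = 17.24·0.8770
→ Cₑ = (17.24·0.8770 − 14.80·0.08200) / 2.440 = 5.699 mg/L.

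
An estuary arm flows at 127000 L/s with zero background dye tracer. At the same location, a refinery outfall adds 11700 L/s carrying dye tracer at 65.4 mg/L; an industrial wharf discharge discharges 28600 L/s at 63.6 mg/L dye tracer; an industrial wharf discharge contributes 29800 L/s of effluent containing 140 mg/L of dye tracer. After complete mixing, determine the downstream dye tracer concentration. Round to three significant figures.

34.3 mg/L

Mass balance: C = (127000·0 + 11700·65.40 + 28600·63.60 + 29800·140.0) / 197100 = 6756000/197100 = 34.28 mg/L.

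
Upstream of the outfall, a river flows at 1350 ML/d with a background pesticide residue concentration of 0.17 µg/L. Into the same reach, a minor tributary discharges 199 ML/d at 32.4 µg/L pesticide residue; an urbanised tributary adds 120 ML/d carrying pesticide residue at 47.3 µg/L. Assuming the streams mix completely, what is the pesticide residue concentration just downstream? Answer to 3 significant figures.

7.40 µg/L

Mixed concentration C = ΣQC/ΣQ = (1350·0.1700 + 199.0·32.40 + 120.0·47.30) / 1669 = 12350/1669 = 7.401 µg/L.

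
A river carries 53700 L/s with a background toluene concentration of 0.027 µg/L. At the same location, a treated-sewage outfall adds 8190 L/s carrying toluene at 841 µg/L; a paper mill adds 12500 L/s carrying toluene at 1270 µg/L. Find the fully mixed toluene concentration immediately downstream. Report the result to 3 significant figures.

306 µg/L

Mixed concentration C = ΣQC/ΣQ = (53700·0.02700 + 8190·841.0 + 12500·1270) / 74390 = 22760000/74390 = 306.0 µg/L.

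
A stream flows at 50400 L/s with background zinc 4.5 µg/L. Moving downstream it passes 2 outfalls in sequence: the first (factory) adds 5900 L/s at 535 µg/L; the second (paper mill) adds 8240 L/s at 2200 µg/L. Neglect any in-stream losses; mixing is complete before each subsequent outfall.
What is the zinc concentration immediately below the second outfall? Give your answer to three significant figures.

333 µg/L

Below outfall 1: Q → 56300 L/s, C = (50400·4.500 + 5900·535.0)/56300 = 60.09 µg/L.
Below outfall 2: Q → 64540 L/s, C = (56300·60.09 + 8240·2200)/64540 = 333.3 µg/L.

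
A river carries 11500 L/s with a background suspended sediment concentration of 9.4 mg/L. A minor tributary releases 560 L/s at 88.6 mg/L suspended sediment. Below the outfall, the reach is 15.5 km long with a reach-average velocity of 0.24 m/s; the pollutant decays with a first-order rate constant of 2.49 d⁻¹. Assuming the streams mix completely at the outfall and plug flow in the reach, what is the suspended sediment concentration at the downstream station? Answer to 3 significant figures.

2.03 mg/L

Mass balance: C = (11500·9.400 + 560.0·88.60) / 12060 = 157700/12060 = 13.08 mg/L.
Travel time t = 15.5·1000 / 0.24 = 64580 s = 17.94 h.
Applying C = C₀e^(−kt): 13.08 × 0.1555 = 2.033 mg/L.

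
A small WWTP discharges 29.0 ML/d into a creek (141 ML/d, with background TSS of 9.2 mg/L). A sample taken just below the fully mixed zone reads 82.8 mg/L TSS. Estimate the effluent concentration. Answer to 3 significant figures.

441 mg/L

Mass balance: 141.0·9.200 + 29.00·Cₑ = 170.0·82.80
→ Cₑ = (170.0·82.80 − 141.0·9.200) / 29.00 = 440.6 mg/L.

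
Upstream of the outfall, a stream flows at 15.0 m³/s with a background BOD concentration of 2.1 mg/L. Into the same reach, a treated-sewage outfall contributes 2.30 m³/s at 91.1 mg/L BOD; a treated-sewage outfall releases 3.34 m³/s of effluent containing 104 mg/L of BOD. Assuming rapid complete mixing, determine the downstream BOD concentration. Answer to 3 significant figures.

Flow-weighted average: C = (15.00·2.100 + 2.300·91.10 + 3.340·104.0) / 20.64 = 588.4/20.64 = 28.51 mg/L.

28.5 mg/L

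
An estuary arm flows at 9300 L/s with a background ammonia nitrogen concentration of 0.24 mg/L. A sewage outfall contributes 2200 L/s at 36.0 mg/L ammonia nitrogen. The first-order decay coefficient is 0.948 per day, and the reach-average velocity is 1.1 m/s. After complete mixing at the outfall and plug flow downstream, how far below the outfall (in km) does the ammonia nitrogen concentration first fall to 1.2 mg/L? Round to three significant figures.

178 km

Flow-weighted average: C = (9300·0.2400 + 2200·36.00) / 11500 = 81430/11500 = 7.081 mg/L.
Set 7.081·exp(−k·t) = 1.2 → t = ln(7.081/1.2)/k = 161800 s = 44.94 h.
Distance = v·t = 1.1·161800 = 178000 m = 178.0 km.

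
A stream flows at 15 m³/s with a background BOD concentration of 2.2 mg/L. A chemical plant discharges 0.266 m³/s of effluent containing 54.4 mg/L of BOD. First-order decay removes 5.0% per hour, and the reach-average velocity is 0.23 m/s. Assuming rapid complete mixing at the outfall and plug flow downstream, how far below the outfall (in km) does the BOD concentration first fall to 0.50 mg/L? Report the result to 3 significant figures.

29.5 km

Mass balance: C = (15.00·2.200 + 0.2660·54.40) / 15.27 = 47.47/15.27 = 3.110 mg/L.
5.0%/h lost → k = −ln(1 − 0.05) = 0.05129 h⁻¹.
Set 3.110·exp(−k·t) = 0.50 → t = ln(3.110/0.50)/k = 128300 s = 35.63 h.
Distance = v·t = 0.23·128300 = 29500 m = 29.50 km.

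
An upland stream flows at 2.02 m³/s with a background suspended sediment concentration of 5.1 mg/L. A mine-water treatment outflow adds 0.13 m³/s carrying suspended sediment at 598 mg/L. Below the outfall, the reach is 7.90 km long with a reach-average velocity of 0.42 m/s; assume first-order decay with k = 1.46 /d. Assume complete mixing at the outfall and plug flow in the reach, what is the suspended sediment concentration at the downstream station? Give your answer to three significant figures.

29.8 mg/L

Mass balance: C = (2.020·5.100 + 0.1300·598.0) / 2.150 = 88.04/2.150 = 40.95 mg/L.
Travel time t = 7.90·1000 / 0.42 = 18810 s = 5.225 h.
After decay, C = 40.95 × e^(−kt) = 40.95 × 0.7277 = 29.80 mg/L.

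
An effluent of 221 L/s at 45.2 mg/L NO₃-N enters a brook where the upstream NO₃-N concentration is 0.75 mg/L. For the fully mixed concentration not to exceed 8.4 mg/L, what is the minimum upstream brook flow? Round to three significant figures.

Set C_mix = 8.4: (Q·0.7500 + 221.0·45.20) / (Q + 221.0) = 8.4
→ Q = 221.0·(45.20 − 8.4)/(8.4 − 0.7500) = 1063 L/s.

1060 L/s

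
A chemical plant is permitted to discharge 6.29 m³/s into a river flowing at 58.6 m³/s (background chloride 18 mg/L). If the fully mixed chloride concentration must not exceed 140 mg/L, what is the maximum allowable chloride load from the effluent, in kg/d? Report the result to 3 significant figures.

694000 kg/d

Mass balance at the limit: 58.60·18.00 + 6.290·Cₑ = 64.89·140 → Cₑ = 1277 mg/L.
Load = 6.290 m³/s × 1277 g/m³ × 86 400 s/d = 693800 kg/d.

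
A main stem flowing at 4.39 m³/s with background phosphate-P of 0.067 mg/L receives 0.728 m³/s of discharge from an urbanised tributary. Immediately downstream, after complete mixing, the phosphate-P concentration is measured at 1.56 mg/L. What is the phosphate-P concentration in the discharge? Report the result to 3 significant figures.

10.6 mg/L

Mass balance: 4.390·0.06700 + 0.7280·Cₑ = 5.118·1.560
→ Cₑ = (5.118·1.560 − 4.390·0.06700) / 0.7280 = 10.56 mg/L.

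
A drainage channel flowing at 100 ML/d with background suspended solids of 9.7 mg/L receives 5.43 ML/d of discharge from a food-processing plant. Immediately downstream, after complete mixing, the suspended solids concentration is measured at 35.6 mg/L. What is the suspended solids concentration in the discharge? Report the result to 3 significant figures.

Mass balance: 100.0·9.700 + 5.430·Cₑ = 105.4·35.60
→ Cₑ = (105.4·35.60 − 100.0·9.700) / 5.430 = 512.6 mg/L.

513 mg/L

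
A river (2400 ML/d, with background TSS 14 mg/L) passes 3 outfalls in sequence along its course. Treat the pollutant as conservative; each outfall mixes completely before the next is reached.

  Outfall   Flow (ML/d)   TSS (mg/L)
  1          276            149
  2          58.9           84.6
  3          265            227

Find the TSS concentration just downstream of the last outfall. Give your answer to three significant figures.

After outfall 1: Q = 2400 + 276.0 = 2676 ML/d; C = (2400·14.00 + 276.0·149.0)/2676 = 27.92 mg/L.
After outfall 2: Q = 2676 + 58.90 = 2735 ML/d; C = (2676·27.92 + 58.90·84.60)/2735 = 29.14 mg/L.
After outfall 3: Q = 2735 + 265.0 = 3000 ML/d; C = (2735·29.14 + 265.0·227.0)/3000 = 46.62 mg/L.

46.6 mg/L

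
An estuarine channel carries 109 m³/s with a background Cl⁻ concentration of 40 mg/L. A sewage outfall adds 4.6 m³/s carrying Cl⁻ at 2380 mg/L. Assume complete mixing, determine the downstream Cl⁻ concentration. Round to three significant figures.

After mixing, C = (109.0·40.00 + 4.600·2380) / 113.6 = 15310/113.6 = 134.8 mg/L.

135 mg/L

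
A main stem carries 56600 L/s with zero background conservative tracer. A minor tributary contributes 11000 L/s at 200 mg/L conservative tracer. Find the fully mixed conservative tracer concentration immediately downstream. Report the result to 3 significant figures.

32.5 mg/L

Flow-weighted average: C = (56600·0 + 11000·200.0) / 67600 = 2200000/67600 = 32.54 mg/L.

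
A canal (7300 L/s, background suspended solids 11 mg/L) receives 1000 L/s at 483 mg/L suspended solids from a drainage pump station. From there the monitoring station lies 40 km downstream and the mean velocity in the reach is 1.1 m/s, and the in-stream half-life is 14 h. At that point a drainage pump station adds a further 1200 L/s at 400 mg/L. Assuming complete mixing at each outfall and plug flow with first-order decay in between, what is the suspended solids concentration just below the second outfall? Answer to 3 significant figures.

Flow-weighted average: C = (7300·11.00 + 1000·483.0) / 8300 = 563300/8300 = 67.87 mg/L; combined flow 8300 L/s.
Travel time t = 40·1000 / 1.1 = 36360 s = 10.10 h.
Half-life 14 h → k = ln 2 / 14 = 0.04951 h⁻¹ = 1.188 d⁻¹.
After decay, C = 67.87 × e^(−kt) = 67.87 × 0.6065 = 41.16 mg/L.
At the second outfall, C = (8300·41.16 + 1200·400.0) / (8300 + 1200) = 86.49 mg/L.

86.5 mg/L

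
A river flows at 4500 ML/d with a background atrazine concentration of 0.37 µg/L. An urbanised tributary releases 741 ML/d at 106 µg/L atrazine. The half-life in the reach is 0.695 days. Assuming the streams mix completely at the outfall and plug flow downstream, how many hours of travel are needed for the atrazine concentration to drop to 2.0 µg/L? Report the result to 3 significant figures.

Mass balance: C = (4500·0.3700 + 741.0·106.0) / 5241 = 80210/5241 = 15.30 µg/L.
Half-life 0.695 d → k = ln 2 / 0.695 = 0.9973 d⁻¹.
15.30·exp(−k·t) = 2.0 → t = ln(15.30/2.0)/k = 176300 s = 48.97 h.

49.0 h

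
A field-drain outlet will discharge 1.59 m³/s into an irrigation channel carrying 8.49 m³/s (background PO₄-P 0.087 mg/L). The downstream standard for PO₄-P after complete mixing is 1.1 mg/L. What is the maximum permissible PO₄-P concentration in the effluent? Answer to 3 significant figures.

At the limit, (Qr·Cr + Qe·Cₑ)/(Qr + Qe) = 1.1:
Cₑ = (10.08·1.1 − 8.490·0.08700) / 1.590 = 6.509 mg/L.

6.51 mg/L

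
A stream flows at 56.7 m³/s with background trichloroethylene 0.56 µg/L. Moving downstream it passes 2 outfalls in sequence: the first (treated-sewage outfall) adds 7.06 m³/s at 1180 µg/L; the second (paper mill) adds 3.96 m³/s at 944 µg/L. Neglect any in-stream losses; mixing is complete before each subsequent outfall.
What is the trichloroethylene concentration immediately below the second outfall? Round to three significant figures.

179 µg/L

Outfall 1: combined Q = 63.76 m³/s; C = (56.70·0.5600 + 7.060·1180)/63.76 = 131.2 µg/L.
Outfall 2: combined Q = 67.72 m³/s; C = (63.76·131.2 + 3.960·944.0)/67.72 = 178.7 µg/L.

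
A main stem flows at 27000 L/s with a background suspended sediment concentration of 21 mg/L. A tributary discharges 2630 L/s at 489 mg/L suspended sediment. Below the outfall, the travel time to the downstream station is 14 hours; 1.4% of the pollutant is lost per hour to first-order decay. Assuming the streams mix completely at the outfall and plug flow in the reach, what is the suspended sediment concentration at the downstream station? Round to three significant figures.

Conservation of mass: C = (27000·21.00 + 2630·489.0) / 29630 = 1853000/29630 = 62.54 mg/L.
1.4%/h lost → k = −ln(1 − 0.014) = 0.01410 h⁻¹.
Applying C = C₀e^(−kt): 62.54 × 0.8209 = 51.34 mg/L.

51.3 mg/L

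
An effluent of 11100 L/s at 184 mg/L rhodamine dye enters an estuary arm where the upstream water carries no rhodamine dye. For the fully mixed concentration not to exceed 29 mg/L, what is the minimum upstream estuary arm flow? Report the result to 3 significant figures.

Set C_mix = 29: (Q·0 + 11100·184.0) / (Q + 11100) = 29
→ Q = 11100·(184.0 − 29)/(29 − 0) = 59330 L/s.

59300 L/s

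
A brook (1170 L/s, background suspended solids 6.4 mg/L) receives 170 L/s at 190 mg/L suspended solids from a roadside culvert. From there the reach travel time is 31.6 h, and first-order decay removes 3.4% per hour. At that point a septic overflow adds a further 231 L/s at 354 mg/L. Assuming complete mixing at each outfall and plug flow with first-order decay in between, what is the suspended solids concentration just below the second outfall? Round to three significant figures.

60.5 mg/L

After mixing, C = (1170·6.400 + 170.0·190.0) / 1340 = 39790/1340 = 29.69 mg/L; combined flow 1340 L/s.
3.4%/h lost → k = −ln(1 − 0.034) = 0.03459 h⁻¹.
Decay over the reach: 29.69·exp(−kt) = 29.69·0.3352 = 9.952 mg/L.
Second outfall: C = (1340·9.952 + 231.0·354.0)/1571 = 60.54 mg/L.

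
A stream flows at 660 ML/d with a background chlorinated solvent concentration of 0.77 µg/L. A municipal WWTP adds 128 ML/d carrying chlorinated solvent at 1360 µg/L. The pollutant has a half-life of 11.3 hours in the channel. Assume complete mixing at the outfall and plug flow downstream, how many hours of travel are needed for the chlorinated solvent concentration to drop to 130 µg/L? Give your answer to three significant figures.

8.69 h

Flow-weighted average: C = (660.0·0.7700 + 128.0·1360) / 788.0 = 174600/788.0 = 221.6 µg/L.
Half-life 11.3 h → k = ln 2 / 11.3 = 0.06134 h⁻¹ = 1.472 d⁻¹.
221.6·exp(−k·t) = 130 → t = ln(221.6/130)/k = 31290 s = 8.692 h.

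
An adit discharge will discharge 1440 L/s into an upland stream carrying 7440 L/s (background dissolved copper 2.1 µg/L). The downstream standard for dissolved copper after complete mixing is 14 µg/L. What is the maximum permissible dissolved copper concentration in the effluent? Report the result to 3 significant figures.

At the limit, (Qr·Cr + Qe·Cₑ)/(Qr + Qe) = 14:
Cₑ = (8880·14 − 7440·2.100) / 1440 = 75.48 µg/L.

75.5 µg/L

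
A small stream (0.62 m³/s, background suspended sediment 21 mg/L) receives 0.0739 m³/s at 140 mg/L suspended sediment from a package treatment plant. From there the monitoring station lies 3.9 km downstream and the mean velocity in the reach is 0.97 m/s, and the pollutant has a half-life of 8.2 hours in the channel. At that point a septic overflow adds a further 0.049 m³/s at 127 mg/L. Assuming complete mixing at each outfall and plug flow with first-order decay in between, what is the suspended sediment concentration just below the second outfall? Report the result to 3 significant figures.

Mixed concentration C = ΣQC/ΣQ = (0.6200·21.00 + 0.07390·140.0) / 0.6939 = 23.37/0.6939 = 33.67 mg/L; combined flow 0.6939 m³/s.
Travel time t = 3.9·1000 / 0.97 = 4021 s = 1.117 h.
Half-life 8.2 h → k = ln 2 / 8.2 = 0.08453 h⁻¹ = 2.029 d⁻¹.
Decay over the reach: 33.67·exp(−kt) = 33.67·0.9099 = 30.64 mg/L.
Second outfall: C = (0.6939·30.64 + 0.04900·127.0)/0.7429 = 37.00 mg/L.

37.0 mg/L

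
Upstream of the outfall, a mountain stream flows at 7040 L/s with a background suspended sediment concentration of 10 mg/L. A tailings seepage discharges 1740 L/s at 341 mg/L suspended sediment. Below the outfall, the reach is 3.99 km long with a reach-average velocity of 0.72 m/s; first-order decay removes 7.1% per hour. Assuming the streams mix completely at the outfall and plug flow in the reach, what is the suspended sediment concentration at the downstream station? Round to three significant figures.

67.5 mg/L

Mixed concentration C = ΣQC/ΣQ = (7040·10.00 + 1740·341.0) / 8780 = 663700/8780 = 75.60 mg/L.
Travel time t = 3.99·1000 / 0.72 = 5542 s = 1.539 h.
7.1%/h lost → k = −ln(1 − 0.071) = 0.07365 h⁻¹.
After decay, C = 75.60 × e^(−kt) = 75.60 × 0.8928 = 67.49 mg/L.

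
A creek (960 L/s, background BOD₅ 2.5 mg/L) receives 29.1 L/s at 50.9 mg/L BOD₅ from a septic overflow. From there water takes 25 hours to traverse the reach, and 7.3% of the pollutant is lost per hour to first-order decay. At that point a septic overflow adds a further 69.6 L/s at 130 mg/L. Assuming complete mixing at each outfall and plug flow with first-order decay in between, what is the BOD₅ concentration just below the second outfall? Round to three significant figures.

9.10 mg/L

Flow-weighted average: C = (960.0·2.500 + 29.10·50.90) / 989.1 = 3881/989.1 = 3.924 mg/L; combined flow 989.1 L/s.
7.3%/h lost → k = −ln(1 − 0.073) = 0.07580 h⁻¹.
First-order decay: C = 3.924·exp(−k·t) = 3.924·0.1503 = 0.5898 mg/L.
Second outfall: C = (989.1·0.5898 + 69.60·130.0)/1059 = 9.097 mg/L.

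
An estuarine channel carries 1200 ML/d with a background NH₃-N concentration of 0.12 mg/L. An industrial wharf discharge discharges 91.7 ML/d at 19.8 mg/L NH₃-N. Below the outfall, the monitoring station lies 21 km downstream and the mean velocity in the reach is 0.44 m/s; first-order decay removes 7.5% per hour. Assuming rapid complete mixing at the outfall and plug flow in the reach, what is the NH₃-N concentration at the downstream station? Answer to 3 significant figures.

0.540 mg/L

After mixing, C = (1200·0.1200 + 91.70·19.80) / 1292 = 1960/1292 = 1.517 mg/L.
Travel time t = 21·1000 / 0.44 = 47730 s = 13.26 h.
7.5%/h lost → k = −ln(1 − 0.075) = 0.07796 h⁻¹.
Applying C = C₀e^(−kt): 1.517 × 0.3557 = 0.5397 mg/L.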